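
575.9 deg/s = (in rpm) 95.98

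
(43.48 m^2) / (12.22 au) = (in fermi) 2.378e+04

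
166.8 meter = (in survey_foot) 547.2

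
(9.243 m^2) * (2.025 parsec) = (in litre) 5.775e+20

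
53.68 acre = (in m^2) 2.172e+05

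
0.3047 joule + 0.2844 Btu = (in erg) 3.004e+09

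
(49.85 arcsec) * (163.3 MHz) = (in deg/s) 2.261e+06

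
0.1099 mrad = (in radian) 0.0001099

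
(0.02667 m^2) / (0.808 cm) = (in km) 0.003301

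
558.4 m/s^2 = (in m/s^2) 558.4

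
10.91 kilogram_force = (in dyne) 1.07e+07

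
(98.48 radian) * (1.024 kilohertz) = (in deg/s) 5.778e+06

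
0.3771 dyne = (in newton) 3.771e-06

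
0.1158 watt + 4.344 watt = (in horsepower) 0.005981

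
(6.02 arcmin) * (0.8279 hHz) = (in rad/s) 0.145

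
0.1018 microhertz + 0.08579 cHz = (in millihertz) 0.858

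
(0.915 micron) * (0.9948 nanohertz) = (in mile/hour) 2.036e-15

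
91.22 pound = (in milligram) 4.138e+07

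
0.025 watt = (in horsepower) 3.353e-05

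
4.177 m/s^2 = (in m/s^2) 4.177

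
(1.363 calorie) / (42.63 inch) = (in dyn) 5.267e+05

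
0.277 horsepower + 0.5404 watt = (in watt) 207.1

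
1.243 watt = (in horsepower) 0.001667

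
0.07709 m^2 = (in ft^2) 0.8298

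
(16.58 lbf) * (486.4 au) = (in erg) 5.366e+22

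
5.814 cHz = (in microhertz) 5.814e+04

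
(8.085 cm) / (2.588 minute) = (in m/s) 0.0005207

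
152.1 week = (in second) 9.199e+07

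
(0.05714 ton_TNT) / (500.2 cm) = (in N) 4.78e+07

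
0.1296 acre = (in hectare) 0.05245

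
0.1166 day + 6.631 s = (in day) 0.1167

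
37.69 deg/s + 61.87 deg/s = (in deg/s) 99.56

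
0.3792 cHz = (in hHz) 3.792e-05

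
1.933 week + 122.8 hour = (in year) 0.05109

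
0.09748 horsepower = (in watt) 72.69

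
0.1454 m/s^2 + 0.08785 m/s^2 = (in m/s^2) 0.2333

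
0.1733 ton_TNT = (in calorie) 1.733e+08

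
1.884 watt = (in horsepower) 0.002526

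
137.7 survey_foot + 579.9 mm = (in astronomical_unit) 2.844e-10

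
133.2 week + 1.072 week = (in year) 2.575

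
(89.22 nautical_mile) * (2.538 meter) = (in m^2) 4.194e+05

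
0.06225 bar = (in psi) 0.9029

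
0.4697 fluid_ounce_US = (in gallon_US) 0.00367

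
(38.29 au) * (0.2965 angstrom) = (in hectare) 0.01698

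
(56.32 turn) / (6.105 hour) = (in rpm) 0.1538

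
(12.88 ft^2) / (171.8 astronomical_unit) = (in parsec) 1.509e-30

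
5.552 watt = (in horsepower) 0.007445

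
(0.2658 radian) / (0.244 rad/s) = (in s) 1.089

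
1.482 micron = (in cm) 0.0001482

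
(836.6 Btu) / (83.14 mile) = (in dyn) 6.597e+05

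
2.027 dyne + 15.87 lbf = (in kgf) 7.199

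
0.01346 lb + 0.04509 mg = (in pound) 0.01346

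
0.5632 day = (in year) 0.001543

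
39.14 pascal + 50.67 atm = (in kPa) 5134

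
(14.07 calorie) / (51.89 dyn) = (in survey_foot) 3.722e+05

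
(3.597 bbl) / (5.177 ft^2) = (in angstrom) 1.189e+10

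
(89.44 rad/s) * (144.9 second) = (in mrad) 1.296e+07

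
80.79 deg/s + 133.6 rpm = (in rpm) 147.1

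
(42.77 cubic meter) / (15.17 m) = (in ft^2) 30.35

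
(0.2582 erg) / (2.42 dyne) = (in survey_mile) 6.63e-07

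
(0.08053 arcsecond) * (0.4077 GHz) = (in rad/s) 159.2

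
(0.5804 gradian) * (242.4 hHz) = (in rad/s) 221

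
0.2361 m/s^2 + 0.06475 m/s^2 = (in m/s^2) 0.3009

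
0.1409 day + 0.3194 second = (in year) 0.000386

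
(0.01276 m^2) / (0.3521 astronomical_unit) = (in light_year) 2.561e-29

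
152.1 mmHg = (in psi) 2.941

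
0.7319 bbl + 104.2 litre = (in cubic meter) 0.2206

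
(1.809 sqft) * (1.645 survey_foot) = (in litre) 84.27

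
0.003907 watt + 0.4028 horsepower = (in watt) 300.4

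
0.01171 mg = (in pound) 2.582e-08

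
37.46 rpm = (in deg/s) 224.8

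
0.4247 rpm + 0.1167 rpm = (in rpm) 0.5414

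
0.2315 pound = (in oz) 3.704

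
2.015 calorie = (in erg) 8.431e+07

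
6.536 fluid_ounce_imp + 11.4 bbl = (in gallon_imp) 398.7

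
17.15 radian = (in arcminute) 5.896e+04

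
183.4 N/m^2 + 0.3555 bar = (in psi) 5.183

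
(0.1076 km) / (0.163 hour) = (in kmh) 0.6601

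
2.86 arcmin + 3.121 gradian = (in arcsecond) 1.028e+04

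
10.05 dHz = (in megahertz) 1.005e-06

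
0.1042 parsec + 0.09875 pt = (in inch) 1.266e+17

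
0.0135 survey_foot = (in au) 2.751e-14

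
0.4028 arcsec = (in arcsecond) 0.4028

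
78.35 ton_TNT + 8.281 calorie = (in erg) 3.278e+18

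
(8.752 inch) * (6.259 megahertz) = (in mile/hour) 3.112e+06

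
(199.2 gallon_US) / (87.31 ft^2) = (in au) 6.214e-13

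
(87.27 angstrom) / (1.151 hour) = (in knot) 4.094e-12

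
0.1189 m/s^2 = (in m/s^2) 0.1189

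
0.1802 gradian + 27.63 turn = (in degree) 9947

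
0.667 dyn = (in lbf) 1.499e-06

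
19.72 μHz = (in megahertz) 1.972e-11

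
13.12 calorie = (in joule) 54.89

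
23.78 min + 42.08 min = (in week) 0.006534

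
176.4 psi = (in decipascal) 1.216e+07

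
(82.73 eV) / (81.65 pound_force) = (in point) 1.034e-16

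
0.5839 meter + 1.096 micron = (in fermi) 5.839e+14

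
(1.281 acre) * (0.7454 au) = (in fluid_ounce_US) 1.955e+19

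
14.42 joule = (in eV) 9e+19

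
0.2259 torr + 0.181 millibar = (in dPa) 482.2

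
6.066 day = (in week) 0.8666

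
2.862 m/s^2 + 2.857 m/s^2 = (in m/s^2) 5.719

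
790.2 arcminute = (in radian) 0.2299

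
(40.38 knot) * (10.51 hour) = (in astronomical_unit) 5.254e-06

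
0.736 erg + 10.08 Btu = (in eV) 6.638e+22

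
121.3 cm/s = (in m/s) 1.213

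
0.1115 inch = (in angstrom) 2.832e+07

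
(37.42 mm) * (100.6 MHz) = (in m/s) 3.764e+06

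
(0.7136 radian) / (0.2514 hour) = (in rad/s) 0.0007885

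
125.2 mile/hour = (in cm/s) 5597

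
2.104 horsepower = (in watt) 1569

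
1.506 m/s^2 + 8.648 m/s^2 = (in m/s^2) 10.15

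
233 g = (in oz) 8.219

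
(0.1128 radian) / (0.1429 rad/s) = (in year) 2.503e-08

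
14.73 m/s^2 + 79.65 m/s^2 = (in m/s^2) 94.38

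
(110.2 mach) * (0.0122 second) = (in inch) 1.802e+04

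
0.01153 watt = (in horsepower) 1.546e-05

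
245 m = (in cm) 2.45e+04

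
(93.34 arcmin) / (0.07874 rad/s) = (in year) 1.093e-08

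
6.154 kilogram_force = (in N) 60.35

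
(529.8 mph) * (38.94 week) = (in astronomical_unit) 0.03729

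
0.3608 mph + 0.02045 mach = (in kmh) 25.65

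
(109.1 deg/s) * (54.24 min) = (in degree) 3.551e+05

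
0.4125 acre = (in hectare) 0.1669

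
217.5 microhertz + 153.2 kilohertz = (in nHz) 1.532e+14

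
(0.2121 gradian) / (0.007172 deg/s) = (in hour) 0.007393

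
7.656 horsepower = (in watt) 5709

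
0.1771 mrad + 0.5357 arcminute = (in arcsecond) 68.67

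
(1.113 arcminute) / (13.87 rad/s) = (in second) 2.334e-05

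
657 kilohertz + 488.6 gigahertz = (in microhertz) 4.886e+17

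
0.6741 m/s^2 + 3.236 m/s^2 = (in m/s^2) 3.91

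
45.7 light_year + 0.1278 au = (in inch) 1.702e+19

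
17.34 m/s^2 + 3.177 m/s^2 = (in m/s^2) 20.52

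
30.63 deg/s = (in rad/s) 0.5346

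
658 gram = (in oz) 23.21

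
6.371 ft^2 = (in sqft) 6.371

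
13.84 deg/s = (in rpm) 2.307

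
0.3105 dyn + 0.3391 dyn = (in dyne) 0.6496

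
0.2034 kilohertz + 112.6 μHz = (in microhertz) 2.034e+08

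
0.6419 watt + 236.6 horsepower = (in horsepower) 236.6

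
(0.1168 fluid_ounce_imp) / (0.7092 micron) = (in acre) 0.001156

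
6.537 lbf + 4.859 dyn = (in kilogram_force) 2.965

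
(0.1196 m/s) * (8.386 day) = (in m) 8.666e+04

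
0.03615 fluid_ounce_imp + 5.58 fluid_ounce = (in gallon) 0.04387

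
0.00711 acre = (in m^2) 28.77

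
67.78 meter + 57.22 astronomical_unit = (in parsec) 0.0002774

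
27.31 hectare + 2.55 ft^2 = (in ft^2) 2.94e+06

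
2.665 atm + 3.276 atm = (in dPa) 6.02e+06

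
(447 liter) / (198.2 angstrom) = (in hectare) 2255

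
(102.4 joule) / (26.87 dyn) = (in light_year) 4.028e-11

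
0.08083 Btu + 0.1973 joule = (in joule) 85.48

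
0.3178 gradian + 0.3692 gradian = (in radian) 0.01079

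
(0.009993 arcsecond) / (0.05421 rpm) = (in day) 9.878e-11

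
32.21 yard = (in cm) 2945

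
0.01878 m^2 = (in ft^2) 0.2021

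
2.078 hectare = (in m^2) 2.078e+04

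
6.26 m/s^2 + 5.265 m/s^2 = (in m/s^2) 11.52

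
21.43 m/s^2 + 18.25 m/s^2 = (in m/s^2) 39.68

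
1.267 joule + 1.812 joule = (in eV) 1.922e+19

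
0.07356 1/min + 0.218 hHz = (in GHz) 2.18e-08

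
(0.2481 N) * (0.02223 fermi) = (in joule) 5.515e-18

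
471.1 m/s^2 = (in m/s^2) 471.1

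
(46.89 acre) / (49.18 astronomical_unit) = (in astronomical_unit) 1.724e-19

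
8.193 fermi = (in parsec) 2.655e-31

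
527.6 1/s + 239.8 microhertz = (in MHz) 0.0005276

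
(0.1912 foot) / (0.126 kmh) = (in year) 5.28e-08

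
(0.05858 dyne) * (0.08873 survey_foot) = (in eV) 9.888e+10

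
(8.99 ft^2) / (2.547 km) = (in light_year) 3.466e-20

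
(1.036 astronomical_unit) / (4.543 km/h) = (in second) 1.228e+11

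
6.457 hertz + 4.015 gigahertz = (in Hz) 4.015e+09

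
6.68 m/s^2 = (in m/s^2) 6.68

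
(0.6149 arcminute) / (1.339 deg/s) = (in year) 2.427e-10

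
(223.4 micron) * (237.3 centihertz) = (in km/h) 0.001908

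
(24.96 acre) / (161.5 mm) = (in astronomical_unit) 4.181e-06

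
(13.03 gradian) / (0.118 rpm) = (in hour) 0.004601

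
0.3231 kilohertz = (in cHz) 3.231e+04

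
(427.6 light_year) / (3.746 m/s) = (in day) 1.25e+13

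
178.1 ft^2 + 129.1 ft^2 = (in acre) 0.007052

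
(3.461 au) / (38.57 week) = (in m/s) 2.22e+04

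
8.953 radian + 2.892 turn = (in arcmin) 9.325e+04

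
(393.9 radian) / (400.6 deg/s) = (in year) 1.786e-06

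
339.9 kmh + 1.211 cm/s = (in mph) 211.2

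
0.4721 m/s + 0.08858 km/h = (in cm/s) 49.67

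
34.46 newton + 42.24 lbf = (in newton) 222.4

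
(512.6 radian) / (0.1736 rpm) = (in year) 0.0008941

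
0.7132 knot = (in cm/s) 36.69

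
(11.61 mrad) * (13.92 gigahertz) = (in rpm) 1.543e+09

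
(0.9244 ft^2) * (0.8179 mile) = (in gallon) 2.986e+04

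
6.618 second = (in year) 2.099e-07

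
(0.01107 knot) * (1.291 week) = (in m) 4447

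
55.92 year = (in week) 2916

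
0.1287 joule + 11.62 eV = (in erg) 1.287e+06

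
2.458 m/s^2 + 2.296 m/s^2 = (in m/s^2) 4.754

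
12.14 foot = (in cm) 370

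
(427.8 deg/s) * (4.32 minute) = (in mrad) 1.935e+06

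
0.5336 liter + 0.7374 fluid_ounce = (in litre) 0.5554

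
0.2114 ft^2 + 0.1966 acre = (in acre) 0.1966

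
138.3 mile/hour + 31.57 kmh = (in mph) 157.9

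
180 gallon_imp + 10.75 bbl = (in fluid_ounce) 8.546e+04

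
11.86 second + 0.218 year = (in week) 11.37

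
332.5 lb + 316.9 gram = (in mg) 1.511e+08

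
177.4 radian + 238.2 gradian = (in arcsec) 3.736e+07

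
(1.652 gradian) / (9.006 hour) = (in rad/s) 8.004e-07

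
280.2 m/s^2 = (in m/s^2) 280.2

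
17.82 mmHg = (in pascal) 2376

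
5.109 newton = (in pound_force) 1.149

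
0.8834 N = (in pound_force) 0.1986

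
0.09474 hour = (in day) 0.003948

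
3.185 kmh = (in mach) 0.002598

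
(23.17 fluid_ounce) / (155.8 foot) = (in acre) 3.566e-09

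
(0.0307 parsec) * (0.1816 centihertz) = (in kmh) 6.193e+12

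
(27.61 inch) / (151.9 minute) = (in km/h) 0.000277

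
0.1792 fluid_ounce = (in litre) 0.0053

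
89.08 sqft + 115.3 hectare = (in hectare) 115.3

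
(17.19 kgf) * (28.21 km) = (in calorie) 1.137e+06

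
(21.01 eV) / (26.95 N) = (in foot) 4.098e-19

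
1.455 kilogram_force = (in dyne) 1.427e+06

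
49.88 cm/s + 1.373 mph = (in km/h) 4.005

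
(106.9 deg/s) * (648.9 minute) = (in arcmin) 2.497e+08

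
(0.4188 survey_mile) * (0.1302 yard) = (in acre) 0.01983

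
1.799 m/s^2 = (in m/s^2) 1.799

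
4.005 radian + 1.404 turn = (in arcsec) 2.646e+06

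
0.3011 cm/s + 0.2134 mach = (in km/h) 261.6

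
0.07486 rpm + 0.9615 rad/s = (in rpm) 9.257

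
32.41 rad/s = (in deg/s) 1857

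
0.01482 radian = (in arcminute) 50.95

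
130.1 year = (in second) 4.103e+09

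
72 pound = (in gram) 3.266e+04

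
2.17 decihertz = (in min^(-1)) 13.02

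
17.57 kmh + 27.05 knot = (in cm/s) 1880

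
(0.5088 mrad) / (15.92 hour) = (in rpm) 8.478e-08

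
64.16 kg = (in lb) 141.4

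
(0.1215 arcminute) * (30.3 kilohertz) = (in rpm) 10.23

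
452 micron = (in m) 0.000452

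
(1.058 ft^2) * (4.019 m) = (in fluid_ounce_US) 1.336e+04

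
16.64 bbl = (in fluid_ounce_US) 8.946e+04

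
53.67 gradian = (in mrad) 843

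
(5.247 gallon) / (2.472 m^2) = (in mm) 8.035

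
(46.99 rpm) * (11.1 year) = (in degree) 9.869e+10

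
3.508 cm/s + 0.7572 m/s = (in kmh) 2.852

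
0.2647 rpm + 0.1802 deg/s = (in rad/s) 0.03086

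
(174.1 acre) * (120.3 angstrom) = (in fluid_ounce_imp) 298.3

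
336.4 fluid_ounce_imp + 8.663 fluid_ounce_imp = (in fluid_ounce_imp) 345.1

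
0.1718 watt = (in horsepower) 0.0002304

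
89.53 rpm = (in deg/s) 537.2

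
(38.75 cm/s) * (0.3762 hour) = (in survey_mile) 0.3261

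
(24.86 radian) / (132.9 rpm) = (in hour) 0.0004962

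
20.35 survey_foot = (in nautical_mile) 0.003349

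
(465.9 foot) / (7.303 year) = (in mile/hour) 1.379e-06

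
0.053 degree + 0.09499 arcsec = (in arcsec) 190.9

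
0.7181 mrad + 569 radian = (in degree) 3.26e+04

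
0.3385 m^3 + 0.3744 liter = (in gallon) 89.52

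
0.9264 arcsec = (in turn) 7.148e-07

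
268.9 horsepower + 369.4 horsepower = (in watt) 4.76e+05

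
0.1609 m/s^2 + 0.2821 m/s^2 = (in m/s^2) 0.443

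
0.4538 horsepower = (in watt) 338.4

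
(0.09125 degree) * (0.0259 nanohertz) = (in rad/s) 4.125e-14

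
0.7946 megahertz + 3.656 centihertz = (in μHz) 7.946e+11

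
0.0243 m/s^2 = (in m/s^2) 0.0243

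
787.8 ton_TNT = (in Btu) 3.124e+09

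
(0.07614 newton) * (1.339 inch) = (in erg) 2.59e+04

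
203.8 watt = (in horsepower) 0.2733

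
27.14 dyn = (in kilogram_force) 2.768e-05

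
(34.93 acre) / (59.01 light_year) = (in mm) 2.532e-10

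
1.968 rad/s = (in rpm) 18.79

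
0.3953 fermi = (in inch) 1.556e-14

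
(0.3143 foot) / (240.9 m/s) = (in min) 6.628e-06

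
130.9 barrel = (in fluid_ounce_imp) 7.325e+05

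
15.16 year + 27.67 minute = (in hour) 1.328e+05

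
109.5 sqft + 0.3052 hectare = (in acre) 0.7567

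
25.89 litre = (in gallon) 6.839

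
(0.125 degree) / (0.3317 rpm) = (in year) 1.992e-09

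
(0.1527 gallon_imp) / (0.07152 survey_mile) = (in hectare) 6.031e-10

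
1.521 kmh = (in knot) 0.8213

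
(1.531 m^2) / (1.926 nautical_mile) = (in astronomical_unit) 2.869e-15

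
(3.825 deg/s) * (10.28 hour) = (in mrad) 2.471e+06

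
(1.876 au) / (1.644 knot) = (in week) 5.487e+05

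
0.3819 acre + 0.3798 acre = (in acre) 0.7617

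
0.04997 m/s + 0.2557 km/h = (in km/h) 0.4356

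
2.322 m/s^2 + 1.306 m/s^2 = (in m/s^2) 3.628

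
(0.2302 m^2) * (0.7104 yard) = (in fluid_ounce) 5056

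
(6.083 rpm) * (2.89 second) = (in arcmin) 6329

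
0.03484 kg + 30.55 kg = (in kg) 30.58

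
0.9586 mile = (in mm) 1.543e+06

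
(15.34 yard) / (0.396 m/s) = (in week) 5.857e-05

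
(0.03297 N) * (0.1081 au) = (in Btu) 5.054e+05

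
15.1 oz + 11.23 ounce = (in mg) 7.464e+05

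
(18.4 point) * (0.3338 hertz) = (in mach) 6.363e-06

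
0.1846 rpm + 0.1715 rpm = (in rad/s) 0.03729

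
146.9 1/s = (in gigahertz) 1.469e-07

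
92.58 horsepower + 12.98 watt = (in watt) 6.905e+04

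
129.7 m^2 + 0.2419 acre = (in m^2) 1109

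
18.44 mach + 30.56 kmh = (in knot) 1.222e+04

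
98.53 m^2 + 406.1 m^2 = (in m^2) 504.6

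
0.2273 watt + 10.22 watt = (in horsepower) 0.01401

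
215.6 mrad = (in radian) 0.2156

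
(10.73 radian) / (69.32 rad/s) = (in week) 2.559e-07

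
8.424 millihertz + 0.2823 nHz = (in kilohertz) 8.424e-06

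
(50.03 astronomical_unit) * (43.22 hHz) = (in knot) 6.288e+16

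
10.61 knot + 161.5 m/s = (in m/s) 167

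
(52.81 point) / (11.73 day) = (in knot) 3.573e-08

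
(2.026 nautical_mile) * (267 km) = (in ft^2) 1.078e+10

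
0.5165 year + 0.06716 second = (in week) 26.93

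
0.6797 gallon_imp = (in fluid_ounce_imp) 108.8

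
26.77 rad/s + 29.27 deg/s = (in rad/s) 27.28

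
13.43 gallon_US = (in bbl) 0.3198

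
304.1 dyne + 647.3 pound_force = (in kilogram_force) 293.6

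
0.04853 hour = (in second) 174.7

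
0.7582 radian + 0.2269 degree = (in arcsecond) 1.572e+05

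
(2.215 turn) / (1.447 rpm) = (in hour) 0.02551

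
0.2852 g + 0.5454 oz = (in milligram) 1.575e+04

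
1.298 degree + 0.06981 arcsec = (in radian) 0.02265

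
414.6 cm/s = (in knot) 8.059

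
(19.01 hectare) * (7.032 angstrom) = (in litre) 0.1337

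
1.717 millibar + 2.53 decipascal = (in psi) 0.02494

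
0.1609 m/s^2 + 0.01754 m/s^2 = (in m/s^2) 0.1784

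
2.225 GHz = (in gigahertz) 2.225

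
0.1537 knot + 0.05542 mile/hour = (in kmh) 0.3738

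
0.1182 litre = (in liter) 0.1182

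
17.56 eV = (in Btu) 2.667e-21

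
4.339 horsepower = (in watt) 3236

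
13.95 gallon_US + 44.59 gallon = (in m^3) 0.2216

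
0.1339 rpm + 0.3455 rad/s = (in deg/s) 20.6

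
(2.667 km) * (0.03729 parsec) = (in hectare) 3.069e+14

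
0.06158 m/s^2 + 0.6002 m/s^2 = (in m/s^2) 0.6618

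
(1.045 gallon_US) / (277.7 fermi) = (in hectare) 1.424e+06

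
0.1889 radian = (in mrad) 188.9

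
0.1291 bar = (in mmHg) 96.83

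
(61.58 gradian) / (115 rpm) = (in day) 9.296e-07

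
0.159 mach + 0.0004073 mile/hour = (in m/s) 54.14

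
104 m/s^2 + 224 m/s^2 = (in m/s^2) 328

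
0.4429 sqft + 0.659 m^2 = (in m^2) 0.7001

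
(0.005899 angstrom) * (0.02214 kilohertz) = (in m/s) 1.306e-11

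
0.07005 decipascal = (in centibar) 7.005e-06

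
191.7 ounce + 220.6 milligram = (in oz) 191.7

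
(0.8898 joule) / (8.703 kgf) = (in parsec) 3.379e-19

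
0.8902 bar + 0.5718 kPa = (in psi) 12.99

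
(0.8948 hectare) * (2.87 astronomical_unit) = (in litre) 3.842e+18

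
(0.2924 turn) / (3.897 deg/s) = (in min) 0.4502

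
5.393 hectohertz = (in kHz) 0.5393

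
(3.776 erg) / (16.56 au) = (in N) 1.524e-19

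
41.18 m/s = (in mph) 92.12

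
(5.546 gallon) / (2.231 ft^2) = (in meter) 0.1013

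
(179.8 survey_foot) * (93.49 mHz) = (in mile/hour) 11.46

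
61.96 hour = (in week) 0.3688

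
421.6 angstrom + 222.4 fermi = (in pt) 0.0001195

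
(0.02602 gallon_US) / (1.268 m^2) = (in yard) 8.495e-05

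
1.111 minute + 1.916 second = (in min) 1.143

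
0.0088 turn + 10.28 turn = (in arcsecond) 1.333e+07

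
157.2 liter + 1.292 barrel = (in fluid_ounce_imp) 1.276e+04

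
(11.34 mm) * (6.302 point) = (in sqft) 0.0002714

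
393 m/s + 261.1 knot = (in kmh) 1898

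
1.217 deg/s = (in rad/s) 0.02124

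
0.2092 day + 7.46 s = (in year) 0.0005734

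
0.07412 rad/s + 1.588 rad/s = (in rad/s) 1.662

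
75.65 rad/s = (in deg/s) 4334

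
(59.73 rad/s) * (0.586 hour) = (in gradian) 8.022e+06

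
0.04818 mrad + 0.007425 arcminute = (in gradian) 0.003205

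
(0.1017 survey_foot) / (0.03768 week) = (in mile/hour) 3.043e-06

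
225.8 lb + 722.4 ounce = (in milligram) 1.229e+08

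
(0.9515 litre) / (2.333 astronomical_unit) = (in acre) 6.737e-19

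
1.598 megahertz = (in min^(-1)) 9.588e+07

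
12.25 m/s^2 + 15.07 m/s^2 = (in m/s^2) 27.32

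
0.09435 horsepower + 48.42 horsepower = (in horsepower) 48.51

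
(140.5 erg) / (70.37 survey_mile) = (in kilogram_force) 1.265e-11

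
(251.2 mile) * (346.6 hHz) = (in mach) 4.115e+07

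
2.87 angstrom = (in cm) 2.87e-08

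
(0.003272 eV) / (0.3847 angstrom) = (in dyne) 1.363e-06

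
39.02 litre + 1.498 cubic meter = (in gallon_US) 406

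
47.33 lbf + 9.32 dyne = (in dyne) 2.105e+07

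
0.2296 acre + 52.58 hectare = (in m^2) 5.267e+05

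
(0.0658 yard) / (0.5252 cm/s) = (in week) 1.894e-05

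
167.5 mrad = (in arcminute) 575.8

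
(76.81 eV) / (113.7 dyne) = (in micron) 1.082e-08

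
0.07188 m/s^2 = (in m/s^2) 0.07188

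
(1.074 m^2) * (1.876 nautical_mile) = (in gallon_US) 9.857e+05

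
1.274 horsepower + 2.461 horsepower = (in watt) 2785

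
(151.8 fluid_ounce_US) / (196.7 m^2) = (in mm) 0.02282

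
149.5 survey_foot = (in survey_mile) 0.02831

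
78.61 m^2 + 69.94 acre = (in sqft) 3.047e+06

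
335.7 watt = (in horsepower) 0.4502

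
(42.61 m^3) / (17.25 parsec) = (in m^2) 8.005e-17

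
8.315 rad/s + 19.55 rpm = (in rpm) 98.95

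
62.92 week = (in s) 3.805e+07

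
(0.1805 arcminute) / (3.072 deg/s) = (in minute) 1.632e-05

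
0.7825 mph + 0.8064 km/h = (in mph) 1.284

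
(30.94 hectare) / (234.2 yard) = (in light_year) 1.527e-13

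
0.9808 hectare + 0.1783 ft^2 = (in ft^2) 1.056e+05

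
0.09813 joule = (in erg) 9.813e+05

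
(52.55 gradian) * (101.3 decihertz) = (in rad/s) 8.362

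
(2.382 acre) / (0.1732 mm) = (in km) 5.566e+04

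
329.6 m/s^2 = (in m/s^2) 329.6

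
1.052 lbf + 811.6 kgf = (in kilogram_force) 812.1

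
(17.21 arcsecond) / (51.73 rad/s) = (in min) 2.688e-08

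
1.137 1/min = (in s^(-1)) 0.01895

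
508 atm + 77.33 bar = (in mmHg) 4.441e+05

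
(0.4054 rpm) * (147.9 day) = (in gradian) 3.454e+07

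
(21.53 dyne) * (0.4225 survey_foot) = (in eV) 1.731e+14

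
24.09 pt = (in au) 5.681e-14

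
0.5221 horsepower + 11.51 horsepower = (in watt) 8972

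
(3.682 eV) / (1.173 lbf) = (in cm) 1.131e-17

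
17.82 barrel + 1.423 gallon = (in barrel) 17.85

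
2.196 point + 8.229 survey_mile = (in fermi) 1.324e+19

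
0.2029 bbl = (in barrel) 0.2029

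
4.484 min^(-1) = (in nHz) 7.473e+07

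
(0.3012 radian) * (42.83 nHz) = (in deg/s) 7.391e-07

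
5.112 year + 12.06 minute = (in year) 5.112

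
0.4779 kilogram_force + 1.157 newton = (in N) 5.844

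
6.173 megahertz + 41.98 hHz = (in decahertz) 6.177e+05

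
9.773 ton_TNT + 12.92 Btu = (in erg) 4.089e+17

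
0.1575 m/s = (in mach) 0.0004626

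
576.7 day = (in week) 82.39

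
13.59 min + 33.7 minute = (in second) 2837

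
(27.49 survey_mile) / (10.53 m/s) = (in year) 0.0001332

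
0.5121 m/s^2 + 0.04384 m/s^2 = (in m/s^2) 0.5559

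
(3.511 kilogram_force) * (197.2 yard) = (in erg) 6.209e+10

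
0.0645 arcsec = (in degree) 1.792e-05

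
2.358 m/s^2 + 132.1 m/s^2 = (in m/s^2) 134.5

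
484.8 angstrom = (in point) 0.0001374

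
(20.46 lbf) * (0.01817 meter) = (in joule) 1.654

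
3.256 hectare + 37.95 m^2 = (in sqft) 3.509e+05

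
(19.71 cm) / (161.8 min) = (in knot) 3.947e-05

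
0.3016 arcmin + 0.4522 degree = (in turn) 0.00127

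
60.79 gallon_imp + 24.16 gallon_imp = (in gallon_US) 102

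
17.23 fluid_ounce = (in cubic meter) 0.0005096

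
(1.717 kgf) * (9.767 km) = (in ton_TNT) 3.931e-05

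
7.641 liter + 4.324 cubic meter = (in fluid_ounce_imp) 1.525e+05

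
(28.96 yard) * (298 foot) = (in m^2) 2405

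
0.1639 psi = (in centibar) 1.13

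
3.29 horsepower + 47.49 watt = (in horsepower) 3.354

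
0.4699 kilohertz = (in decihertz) 4699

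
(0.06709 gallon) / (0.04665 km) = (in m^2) 5.444e-06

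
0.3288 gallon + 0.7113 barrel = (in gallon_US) 30.2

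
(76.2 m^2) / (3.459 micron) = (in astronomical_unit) 0.0001473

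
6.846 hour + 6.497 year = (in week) 338.8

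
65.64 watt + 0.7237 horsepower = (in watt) 605.3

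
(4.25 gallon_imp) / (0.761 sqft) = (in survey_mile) 0.0001698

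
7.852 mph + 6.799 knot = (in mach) 0.02058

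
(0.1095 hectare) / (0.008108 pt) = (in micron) 3.828e+14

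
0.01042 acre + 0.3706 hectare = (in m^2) 3748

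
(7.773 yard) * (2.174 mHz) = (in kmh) 0.05563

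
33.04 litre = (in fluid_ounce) 1117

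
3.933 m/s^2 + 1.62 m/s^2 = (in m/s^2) 5.553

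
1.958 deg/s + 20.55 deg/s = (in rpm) 3.751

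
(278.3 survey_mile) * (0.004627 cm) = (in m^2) 20.72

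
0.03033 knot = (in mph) 0.0349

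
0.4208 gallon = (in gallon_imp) 0.3504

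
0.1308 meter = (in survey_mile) 8.128e-05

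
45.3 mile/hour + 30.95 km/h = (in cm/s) 2885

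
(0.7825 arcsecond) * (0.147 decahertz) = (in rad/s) 5.577e-06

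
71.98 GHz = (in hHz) 7.198e+08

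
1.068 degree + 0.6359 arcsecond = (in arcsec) 3845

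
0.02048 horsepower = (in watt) 15.27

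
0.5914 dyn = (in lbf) 1.33e-06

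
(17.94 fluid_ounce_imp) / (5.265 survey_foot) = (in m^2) 0.0003176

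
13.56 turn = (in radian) 85.2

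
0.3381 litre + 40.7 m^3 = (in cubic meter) 40.7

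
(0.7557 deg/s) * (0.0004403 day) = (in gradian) 31.94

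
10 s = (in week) 1.653e-05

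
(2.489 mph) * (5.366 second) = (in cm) 597.1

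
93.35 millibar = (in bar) 0.09335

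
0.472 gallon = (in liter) 1.787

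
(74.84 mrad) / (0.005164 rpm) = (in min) 2.307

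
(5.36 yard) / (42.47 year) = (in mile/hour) 8.186e-09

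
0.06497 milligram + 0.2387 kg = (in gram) 238.7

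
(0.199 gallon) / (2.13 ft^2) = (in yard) 0.004163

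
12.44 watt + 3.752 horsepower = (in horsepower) 3.769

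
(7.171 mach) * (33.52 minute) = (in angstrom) 4.911e+16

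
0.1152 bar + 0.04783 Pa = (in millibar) 115.2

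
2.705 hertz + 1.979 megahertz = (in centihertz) 1.979e+08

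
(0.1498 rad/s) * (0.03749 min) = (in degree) 19.31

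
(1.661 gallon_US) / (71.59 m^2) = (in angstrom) 8.783e+05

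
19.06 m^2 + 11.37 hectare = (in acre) 28.1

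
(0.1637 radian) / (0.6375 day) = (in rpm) 2.838e-05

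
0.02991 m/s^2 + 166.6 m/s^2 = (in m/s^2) 166.6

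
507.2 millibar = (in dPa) 5.072e+05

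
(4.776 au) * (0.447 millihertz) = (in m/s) 3.194e+08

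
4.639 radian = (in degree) 265.8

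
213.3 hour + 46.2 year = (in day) 1.687e+04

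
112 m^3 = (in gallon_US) 2.959e+04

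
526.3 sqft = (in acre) 0.01208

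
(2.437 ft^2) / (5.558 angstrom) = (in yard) 4.455e+08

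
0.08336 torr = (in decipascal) 111.1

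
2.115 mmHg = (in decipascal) 2820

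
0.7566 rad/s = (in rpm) 7.225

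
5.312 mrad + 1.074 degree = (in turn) 0.003829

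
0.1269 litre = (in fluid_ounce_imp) 4.466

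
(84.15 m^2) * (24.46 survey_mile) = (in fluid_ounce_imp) 1.166e+11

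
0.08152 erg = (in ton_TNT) 1.948e-18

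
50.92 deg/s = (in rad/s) 0.8887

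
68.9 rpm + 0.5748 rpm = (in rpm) 69.47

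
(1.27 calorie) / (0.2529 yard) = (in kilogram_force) 2.343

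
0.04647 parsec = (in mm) 1.434e+18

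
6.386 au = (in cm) 9.553e+13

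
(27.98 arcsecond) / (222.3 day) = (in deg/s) 4.047e-10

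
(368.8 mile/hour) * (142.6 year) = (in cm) 7.414e+13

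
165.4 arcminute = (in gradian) 3.063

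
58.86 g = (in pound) 0.1298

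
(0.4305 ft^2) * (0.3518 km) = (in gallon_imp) 3095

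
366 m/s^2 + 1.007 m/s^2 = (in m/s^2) 367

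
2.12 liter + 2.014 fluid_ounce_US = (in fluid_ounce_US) 73.7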